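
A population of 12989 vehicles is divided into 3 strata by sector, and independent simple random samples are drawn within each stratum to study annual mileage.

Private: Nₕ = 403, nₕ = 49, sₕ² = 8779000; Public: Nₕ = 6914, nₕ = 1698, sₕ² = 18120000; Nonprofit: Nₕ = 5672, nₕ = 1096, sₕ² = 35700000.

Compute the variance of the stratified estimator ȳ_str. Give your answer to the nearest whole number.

Var(ȳ_str) = Σₕ Wₕ²(1 − fₕ)sₕ²/nₕ with Wₕ = Nₕ/N, N = 12989.
Private: Wₕ = 0.03102625; term = 0.03102625²·(1 − 0.12158809)·8779000/49 = 151.49763.
Public: Wₕ = 0.53229656; term = 0.53229656²·(1 − 0.24558866)·18120000/1698 = 2281.0564.
Nonprofit: Wₕ = 0.43667719; term = 0.43667719²·(1 − 0.19322990)·35700000/1096 = 5011.0469.
Sum = 7443.6009.

7444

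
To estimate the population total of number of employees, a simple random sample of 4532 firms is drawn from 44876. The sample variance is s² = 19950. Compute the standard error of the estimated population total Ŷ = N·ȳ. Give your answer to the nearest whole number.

89274

Var(Ŷ) = N²·Var(ȳ) = N²·(1 − n/N)·s²/n.
f = 4532/44876 = 0.10098939; Var(ȳ) = 0.89901061·19950/4532 = 3.9574717.
Var(Ŷ) = 44876² · 3.9574717 = 7.9697757 × 10^9.
SE(Ŷ) = √(7.9697757 × 10^9) = 89274.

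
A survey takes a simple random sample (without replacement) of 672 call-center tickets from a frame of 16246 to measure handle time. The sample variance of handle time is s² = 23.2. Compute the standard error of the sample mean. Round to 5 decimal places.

0.18192

Under SRS without replacement, Var(ȳ) = (1 − f)·s²/n with f = n/N = 672/16246 = 0.04136403.
Var(ȳ) = (1 − 0.04136403)·23.2/672 = 0.95863597·0.03452381 = 0.033095766.
SE(ȳ) = √(0.033095766) = 0.18192.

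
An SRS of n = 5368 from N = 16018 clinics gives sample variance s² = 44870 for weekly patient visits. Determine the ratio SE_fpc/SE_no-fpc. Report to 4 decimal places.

f = n/N = 5368/16018 = 0.33512299.
SE_no-fpc = √(s²/n) = 2.8911577; SE_fpc = √((1−f)s²/n) = 2.3574497.
Ratio = √(1−f) = 0.81539991.

0.8154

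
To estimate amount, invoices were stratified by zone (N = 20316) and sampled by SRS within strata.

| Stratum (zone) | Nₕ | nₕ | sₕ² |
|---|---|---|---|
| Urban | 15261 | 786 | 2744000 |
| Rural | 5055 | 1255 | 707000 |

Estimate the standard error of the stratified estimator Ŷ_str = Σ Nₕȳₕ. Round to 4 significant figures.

Var(Ŷ_str) = Σₕ Nₕ²(1 − fₕ)sₕ²/nₕ.
Urban: 15261²·(1 − 786/15261)·2744000/786 = 7.7119308 × 10^11.
Rural: 5055²·(1 − 1255/5055)·707000/1255 = 1.0821325 × 10^10.
Sum = 7.8201441 × 10^11.
SE = √(7.8201441 × 10^11) = 884300.

884300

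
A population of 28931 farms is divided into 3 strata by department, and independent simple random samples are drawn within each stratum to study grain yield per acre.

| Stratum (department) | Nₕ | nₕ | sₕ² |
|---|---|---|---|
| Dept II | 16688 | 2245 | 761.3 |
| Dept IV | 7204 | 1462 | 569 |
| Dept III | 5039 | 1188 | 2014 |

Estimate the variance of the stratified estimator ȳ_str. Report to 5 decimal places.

Var(ȳ_str) = Σₕ Wₕ²(1 − fₕ)sₕ²/nₕ with Wₕ = Nₕ/N, N = 28931.
Dept II: Wₕ = 0.57682071; term = 0.57682071²·(1 − 0.13452780)·761.3/2245 = 0.097650461.
Dept IV: Wₕ = 0.24900626; term = 0.24900626²·(1 − 0.20294281)·569/1462 = 0.019234234.
Dept III: Wₕ = 0.17417303; term = 0.17417303²·(1 − 0.23576106)·2014/1188 = 0.039303752.
Sum = 0.15618845.

0.15619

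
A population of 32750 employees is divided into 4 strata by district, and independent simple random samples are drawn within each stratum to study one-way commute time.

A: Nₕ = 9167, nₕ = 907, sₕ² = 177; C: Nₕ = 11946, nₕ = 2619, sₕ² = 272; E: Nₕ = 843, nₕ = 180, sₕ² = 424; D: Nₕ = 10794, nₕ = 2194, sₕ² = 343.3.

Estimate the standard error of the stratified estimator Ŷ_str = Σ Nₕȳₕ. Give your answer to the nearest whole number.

6495

Var(Ŷ_str) = Σₕ Nₕ²(1 − fₕ)sₕ²/nₕ.
A: 9167²·(1 − 907/9167)·177/907 = 1.4776557 × 10^7.
C: 11946²·(1 − 2619/11946)·272/2619 = 1.1571719 × 10^7.
E: 843²·(1 − 180/843)·424/180 = 1.3165412 × 10^6.
D: 10794²·(1 − 2194/10794)·343.3/2194 = 1.4525064 × 10^7.
Sum = 4.2189881 × 10^7.
SE = √(4.2189881 × 10^7) = 6495.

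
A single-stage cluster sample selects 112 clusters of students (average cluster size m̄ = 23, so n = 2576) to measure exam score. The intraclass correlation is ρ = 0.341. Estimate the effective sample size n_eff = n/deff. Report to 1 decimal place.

deff = 1 + (23 − 1)·0.341 = 1 + 7.502 = 8.502.
n_eff = 2576 / 8.502 = 303.0.

303.0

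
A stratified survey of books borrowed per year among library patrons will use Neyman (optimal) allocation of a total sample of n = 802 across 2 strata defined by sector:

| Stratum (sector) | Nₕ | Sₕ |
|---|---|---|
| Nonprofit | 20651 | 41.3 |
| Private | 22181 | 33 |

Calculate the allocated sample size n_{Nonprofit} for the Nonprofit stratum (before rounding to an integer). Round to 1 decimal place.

431.6

Neyman allocation: nₕ = n·NₕSₕ / Σⱼ NⱼSⱼ.
Σ NⱼSⱼ = 20651·41.3 + 22181·33 = 1.5848593 × 10^6.
n_{Nonprofit} = 802·20651·41.3 / (1.5848593 × 10^6) = 431.6.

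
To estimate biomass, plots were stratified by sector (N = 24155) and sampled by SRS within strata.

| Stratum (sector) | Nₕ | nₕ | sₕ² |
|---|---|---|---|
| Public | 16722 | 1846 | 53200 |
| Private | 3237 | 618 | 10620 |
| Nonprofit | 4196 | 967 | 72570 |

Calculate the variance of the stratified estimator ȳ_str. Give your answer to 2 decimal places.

Var(ȳ_str) = Σₕ Wₕ²(1 − fₕ)sₕ²/nₕ with Wₕ = Nₕ/N, N = 24155.
Public: Wₕ = 0.69227903; term = 0.69227903²·(1 − 0.11039349)·53200/1846 = 12.286841.
Private: Wₕ = 0.13400952; term = 0.13400952²·(1 − 0.19091752)·10620/618 = 0.24968943.
Nonprofit: Wₕ = 0.17371145; term = 0.17371145²·(1 − 0.23045758)·72570/967 = 1.7426898.
Sum = 14.27922.

14.28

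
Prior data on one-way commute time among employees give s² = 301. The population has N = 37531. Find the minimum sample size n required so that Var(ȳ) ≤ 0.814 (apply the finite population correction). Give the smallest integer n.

367

Without fpc, n₀ = s²/D = 301/0.814 = 369.7789.
With fpc, (1 − n/N)·s²/n ≤ D requires n ≥ n₀/(1 + n₀/N) = 369.7789/(1 + 369.7789/37531) = 366.1712.
Rounding up, n = 367.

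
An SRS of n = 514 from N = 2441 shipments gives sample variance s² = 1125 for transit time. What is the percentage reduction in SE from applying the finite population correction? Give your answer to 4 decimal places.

11.1501

f = n/N = 514/2441 = 0.21056944.
SE_no-fpc = √(s²/n) = 1.479431; SE_fpc = √((1−f)s²/n) = 1.314473.
Ratio = √(1−f) = 0.88849905. Reduction = 100·(1 − 0.88849905) = 11.1501%.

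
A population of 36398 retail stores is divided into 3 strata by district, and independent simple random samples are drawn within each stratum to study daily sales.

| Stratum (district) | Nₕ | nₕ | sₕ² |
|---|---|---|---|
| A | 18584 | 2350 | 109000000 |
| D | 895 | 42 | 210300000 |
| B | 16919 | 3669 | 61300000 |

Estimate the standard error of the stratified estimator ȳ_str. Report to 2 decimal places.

127.57

Var(ȳ_str) = Σₕ Wₕ²(1 − fₕ)sₕ²/nₕ with Wₕ = Nₕ/N, N = 36398.
A: Wₕ = 0.51057750; term = 0.51057750²·(1 − 0.12645286)·109000000/2350 = 10562.539.
D: Wₕ = 0.02458926; term = 0.02458926²·(1 − 0.04692737)·210300000/42 = 2885.4065.
B: Wₕ = 0.46483323; term = 0.46483323²·(1 − 0.21685679)·61300000/3669 = 2827.1463.
Sum = 16275.092.
SE = √(16275.092) = 127.57.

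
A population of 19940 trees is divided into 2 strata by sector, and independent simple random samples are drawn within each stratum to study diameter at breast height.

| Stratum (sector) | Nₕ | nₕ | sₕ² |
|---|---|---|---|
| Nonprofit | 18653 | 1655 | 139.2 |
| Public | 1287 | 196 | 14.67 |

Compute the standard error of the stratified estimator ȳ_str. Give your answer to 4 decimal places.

Var(ȳ_str) = Σₕ Wₕ²(1 − fₕ)sₕ²/nₕ with Wₕ = Nₕ/N, N = 19940.
Nonprofit: Wₕ = 0.93545637; term = 0.93545637²·(1 − 0.08872567)·139.2/1655 = 0.067071411.
Public: Wₕ = 0.06454363; term = 0.06454363²·(1 − 0.15229215)·14.67/196 = 2.6431818 × 10^-4.
Sum = 0.067335729.
SE = √(0.067335729) = 0.2595.

0.2595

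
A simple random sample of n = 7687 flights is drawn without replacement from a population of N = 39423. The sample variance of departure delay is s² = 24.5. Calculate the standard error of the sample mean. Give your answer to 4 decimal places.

Under SRS without replacement, Var(ȳ) = (1 − f)·s²/n with f = n/N = 7687/39423 = 0.19498770.
Var(ȳ) = (1 − 0.19498770)·24.5/7687 = 0.80501230·0.0031871992 = 0.0025657345.
SE(ȳ) = √(0.0025657345) = 0.0507.

0.0507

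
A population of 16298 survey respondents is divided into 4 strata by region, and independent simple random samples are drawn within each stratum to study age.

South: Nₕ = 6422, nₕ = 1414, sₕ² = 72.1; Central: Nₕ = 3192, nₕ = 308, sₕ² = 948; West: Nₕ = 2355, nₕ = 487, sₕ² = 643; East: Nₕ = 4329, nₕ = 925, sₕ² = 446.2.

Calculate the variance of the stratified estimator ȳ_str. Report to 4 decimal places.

Var(ȳ_str) = Σₕ Wₕ²(1 − fₕ)sₕ²/nₕ with Wₕ = Nₕ/N, N = 16298.
South: Wₕ = 0.39403608; term = 0.39403608²·(1 − 0.22018063)·72.1/1414 = 0.00617379.
Central: Wₕ = 0.19585225; term = 0.19585225²·(1 − 0.09649123)·948/308 = 0.10667119.
West: Wₕ = 0.14449626; term = 0.14449626²·(1 − 0.20679406)·643/487 = 0.021866595.
East: Wₕ = 0.26561541; term = 0.26561541²·(1 − 0.21367521)·446.2/925 = 0.026760631.
Sum = 0.16147221.

0.1615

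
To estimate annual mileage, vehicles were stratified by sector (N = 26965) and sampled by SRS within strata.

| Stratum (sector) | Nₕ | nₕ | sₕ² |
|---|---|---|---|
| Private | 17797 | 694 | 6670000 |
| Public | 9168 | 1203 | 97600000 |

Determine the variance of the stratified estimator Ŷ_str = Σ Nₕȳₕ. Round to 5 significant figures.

Var(Ŷ_str) = Σₕ Nₕ²(1 − fₕ)sₕ²/nₕ.
Private: 17797²·(1 − 694/17797)·6670000/694 = 2.9254014 × 10^12.
Public: 9168²·(1 − 1203/9168)·97600000/1203 = 5.9244028 × 10^12.
Sum = 8.8498042 × 10^12.

8.8498 × 10^12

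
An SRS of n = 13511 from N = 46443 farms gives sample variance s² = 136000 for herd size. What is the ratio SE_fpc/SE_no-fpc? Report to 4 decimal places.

f = n/N = 13511/46443 = 0.29091575.
SE_no-fpc = √(s²/n) = 3.1726759; SE_fpc = √((1−f)s²/n) = 2.6716196.
Ratio = √(1−f) = 0.84207141.

0.8421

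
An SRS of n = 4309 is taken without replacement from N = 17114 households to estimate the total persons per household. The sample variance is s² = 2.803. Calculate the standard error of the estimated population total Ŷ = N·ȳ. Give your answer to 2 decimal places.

Var(Ŷ) = N²·Var(ȳ) = N²·(1 − n/N)·s²/n.
f = 4309/17114 = 0.25178217; Var(ȳ) = 0.74821783·2.803/4309 = 4.8671492 × 10^-4.
Var(Ŷ) = 17114² · (4.8671492 × 10^-4) = 142553.44.
SE(Ŷ) = √(142553.44) = 377.56.

377.56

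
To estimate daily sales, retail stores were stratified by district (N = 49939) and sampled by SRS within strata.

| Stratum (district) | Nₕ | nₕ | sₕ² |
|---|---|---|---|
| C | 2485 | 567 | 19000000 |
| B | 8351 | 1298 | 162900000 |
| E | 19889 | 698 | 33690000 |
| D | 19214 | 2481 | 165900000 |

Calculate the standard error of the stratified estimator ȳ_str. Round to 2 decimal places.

Var(ȳ_str) = Σₕ Wₕ²(1 − fₕ)sₕ²/nₕ with Wₕ = Nₕ/N, N = 49939.
C: Wₕ = 0.04976071; term = 0.04976071²·(1 − 0.22816901)·19000000/567 = 64.042143.
B: Wₕ = 0.16722401; term = 0.16722401²·(1 − 0.15543049)·162900000/1298 = 2964.006.
E: Wₕ = 0.39826588; term = 0.39826588²·(1 − 0.03509478)·33690000/698 = 7387.1422.
D: Wₕ = 0.38474939; term = 0.38474939²·(1 − 0.12912460)·165900000/2481 = 8620.4817.
Sum = 19035.672.
SE = √(19035.672) = 137.97.

137.97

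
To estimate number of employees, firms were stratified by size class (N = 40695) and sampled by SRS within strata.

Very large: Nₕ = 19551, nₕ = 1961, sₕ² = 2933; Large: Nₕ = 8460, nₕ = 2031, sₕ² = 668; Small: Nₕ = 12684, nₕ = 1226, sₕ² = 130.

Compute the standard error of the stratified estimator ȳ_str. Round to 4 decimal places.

0.5751

Var(ȳ_str) = Σₕ Wₕ²(1 − fₕ)sₕ²/nₕ with Wₕ = Nₕ/N, N = 40695.
Very large: Wₕ = 0.48042757; term = 0.48042757²·(1 − 0.10030177)·2933/1961 = 0.31058979.
Large: Wₕ = 0.20788795; term = 0.20788795²·(1 − 0.24007092)·668/2031 = 0.010801852.
Small: Wₕ = 0.31168448; term = 0.31168448²·(1 − 0.09665721)·130/1226 = 0.0093054167.
Sum = 0.33069706.
SE = √(0.33069706) = 0.5751.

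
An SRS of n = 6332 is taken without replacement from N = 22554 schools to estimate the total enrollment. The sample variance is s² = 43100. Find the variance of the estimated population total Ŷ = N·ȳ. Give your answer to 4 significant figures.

2.490 × 10^9

Var(Ŷ) = N²·Var(ȳ) = N²·(1 − n/N)·s²/n.
f = 6332/22554 = 0.28074843; Var(ȳ) = 0.71925157·43100/6332 = 4.8957269.
Var(Ŷ) = 22554² · 4.8957269 = 2.4903726 × 10^9.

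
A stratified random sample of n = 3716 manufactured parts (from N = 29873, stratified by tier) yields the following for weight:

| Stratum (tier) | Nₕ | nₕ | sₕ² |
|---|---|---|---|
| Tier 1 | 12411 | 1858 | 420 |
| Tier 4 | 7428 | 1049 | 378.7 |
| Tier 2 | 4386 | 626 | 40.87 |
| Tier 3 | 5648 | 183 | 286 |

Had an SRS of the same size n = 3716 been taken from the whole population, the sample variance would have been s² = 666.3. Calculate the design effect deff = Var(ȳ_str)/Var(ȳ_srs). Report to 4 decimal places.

Var(ȳ_str) = Σ Wₕ²(1−fₕ)sₕ²/nₕ with Wₕ = Nₕ/29873:
  Tier 1: (12411/29873)²·(1−1858/12411)·420/1858 = 0.033176351
  Tier 4: (7428/29873)²·(1−1049/7428)·378.7/1049 = 0.019168434
  Tier 2: (4386/29873)²·(1−626/4386)·40.87/626 = 0.0012065049
  Tier 3: (5648/29873)²·(1−183/5648)·286/183 = 0.054055778
  → Var(ȳ_str) = 0.10760707.
Var(ȳ_srs) = (1 − 3716/29873)·666.3/3716 = 0.15700128.
deff = 0.10760707 / 0.15700128 = 0.6854.

0.6854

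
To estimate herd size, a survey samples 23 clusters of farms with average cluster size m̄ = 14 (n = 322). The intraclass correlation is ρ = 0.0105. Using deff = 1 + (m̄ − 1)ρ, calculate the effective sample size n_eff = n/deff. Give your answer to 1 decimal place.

deff = 1 + (14 − 1)·0.0105 = 1 + 0.1365 = 1.1365.
n_eff = 322 / 1.1365 = 283.3.

283.3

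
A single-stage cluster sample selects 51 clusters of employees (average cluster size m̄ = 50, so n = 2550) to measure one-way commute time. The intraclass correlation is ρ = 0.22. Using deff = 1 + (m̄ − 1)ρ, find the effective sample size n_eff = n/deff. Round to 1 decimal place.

216.5

deff = 1 + (50 − 1)·0.22 = 1 + 10.78 = 11.78.
n_eff = 2550 / 11.78 = 216.5.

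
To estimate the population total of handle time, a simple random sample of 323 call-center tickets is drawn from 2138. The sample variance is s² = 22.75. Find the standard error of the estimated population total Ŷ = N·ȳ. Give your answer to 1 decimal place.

522.8

Var(Ŷ) = N²·Var(ȳ) = N²·(1 − n/N)·s²/n.
f = 323/2138 = 0.15107577; Var(ȳ) = 0.84892423·22.75/323 = 0.059792651.
Var(Ŷ) = 2138² · 0.059792651 = 273314.84.
SE(Ŷ) = √(273314.84) = 522.8.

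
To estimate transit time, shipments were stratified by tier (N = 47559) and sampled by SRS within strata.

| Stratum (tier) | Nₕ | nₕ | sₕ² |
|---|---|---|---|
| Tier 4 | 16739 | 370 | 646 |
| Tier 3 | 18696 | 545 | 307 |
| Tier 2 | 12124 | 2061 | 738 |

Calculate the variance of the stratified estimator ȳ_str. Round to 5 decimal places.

Var(ȳ_str) = Σₕ Wₕ²(1 − fₕ)sₕ²/nₕ with Wₕ = Nₕ/N, N = 47559.
Tier 4: Wₕ = 0.35196283; term = 0.35196283²·(1 − 0.02210407)·646/370 = 0.21150324.
Tier 3: Wₕ = 0.39311171; term = 0.39311171²·(1 − 0.02915062)·307/545 = 0.084513425.
Tier 2: Wₕ = 0.25492546; term = 0.25492546²·(1 − 0.16999340)·738/2061 = 0.019314628.
Sum = 0.31533129.

0.31533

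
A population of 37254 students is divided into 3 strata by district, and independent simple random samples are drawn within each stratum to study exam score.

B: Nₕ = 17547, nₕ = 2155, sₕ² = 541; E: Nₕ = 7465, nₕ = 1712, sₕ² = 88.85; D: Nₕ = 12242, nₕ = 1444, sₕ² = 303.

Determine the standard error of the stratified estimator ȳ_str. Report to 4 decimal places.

Var(ȳ_str) = Σₕ Wₕ²(1 − fₕ)sₕ²/nₕ with Wₕ = Nₕ/N, N = 37254.
B: Wₕ = 0.47100982; term = 0.47100982²·(1 − 0.12281302)·541/2155 = 0.048854222.
E: Wₕ = 0.20038117; term = 0.20038117²·(1 − 0.22933691)·88.85/1712 = 0.0016059501.
D: Wₕ = 0.32860901; term = 0.32860901²·(1 − 0.11795458)·303/1444 = 0.019985974.
Sum = 0.070446146.
SE = √(0.070446146) = 0.2654.

0.2654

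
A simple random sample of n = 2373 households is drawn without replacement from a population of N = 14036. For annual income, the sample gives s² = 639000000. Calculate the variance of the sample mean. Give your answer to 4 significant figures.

223800

Under SRS without replacement, Var(ȳ) = (1 − f)·s²/n with f = n/N = 2373/14036 = 0.16906526.
Var(ȳ) = (1 − 0.16906526)·639000000/2373 = 0.83093474·269279.39 = 223753.6.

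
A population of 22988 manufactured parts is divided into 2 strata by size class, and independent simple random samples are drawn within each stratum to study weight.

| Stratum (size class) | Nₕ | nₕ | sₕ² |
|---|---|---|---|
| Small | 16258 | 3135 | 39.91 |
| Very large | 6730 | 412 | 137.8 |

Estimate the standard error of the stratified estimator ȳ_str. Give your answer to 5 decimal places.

Var(ȳ_str) = Σₕ Wₕ²(1 − fₕ)sₕ²/nₕ with Wₕ = Nₕ/N, N = 22988.
Small: Wₕ = 0.70723856; term = 0.70723856²·(1 − 0.19282815)·39.91/3135 = 0.0051397507.
Very large: Wₕ = 0.29276144; term = 0.29276144²·(1 − 0.06121842)·137.8/412 = 0.026911897.
Sum = 0.032051648.
SE = √(0.032051648) = 0.17903.

0.17903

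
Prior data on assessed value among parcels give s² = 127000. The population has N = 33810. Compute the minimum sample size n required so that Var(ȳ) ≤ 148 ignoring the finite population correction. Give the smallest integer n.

Without fpc, n₀ = s²/D = 127000/148 = 858.1081.
Rounding up, n = 859.

859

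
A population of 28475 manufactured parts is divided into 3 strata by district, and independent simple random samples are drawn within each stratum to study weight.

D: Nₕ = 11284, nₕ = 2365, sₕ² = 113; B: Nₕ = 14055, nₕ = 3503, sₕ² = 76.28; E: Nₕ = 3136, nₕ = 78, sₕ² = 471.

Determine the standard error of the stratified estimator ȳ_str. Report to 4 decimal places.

Var(ȳ_str) = Σₕ Wₕ²(1 − fₕ)sₕ²/nₕ with Wₕ = Nₕ/N, N = 28475.
D: Wₕ = 0.39627744; term = 0.39627744²·(1 − 0.20958880)·113/2365 = 0.005930606.
B: Wₕ = 0.49359087; term = 0.49359087²·(1 − 0.24923515)·76.28/3503 = 0.0039829854.
E: Wₕ = 0.11013169; term = 0.11013169²·(1 − 0.02487245)·471/78 = 0.071418771.
Sum = 0.081332362.
SE = √(0.081332362) = 0.2852.

0.2852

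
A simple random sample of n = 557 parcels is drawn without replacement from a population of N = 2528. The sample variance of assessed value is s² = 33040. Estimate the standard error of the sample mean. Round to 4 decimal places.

6.8006

Under SRS without replacement, Var(ȳ) = (1 − f)·s²/n with f = n/N = 557/2528 = 0.22033228.
Var(ȳ) = (1 − 0.22033228)·33040/557 = 0.77966772·59.317774 = 46.248154.
SE(ȳ) = √(46.248154) = 6.8006.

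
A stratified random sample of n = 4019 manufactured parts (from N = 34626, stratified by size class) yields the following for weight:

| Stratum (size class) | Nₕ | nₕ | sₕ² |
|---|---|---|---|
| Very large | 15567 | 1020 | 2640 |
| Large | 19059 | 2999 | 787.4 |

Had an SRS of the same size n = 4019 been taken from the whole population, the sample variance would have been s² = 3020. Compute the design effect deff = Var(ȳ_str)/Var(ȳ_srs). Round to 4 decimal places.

Var(ȳ_str) = Σ Wₕ²(1−fₕ)sₕ²/nₕ with Wₕ = Nₕ/34626:
  Very large: (15567/34626)²·(1−1020/15567)·2640/1020 = 0.48885208
  Large: (19059/34626)²·(1−2999/19059)·787.4/2999 = 0.067028569
  → Var(ȳ_str) = 0.55588065.
Var(ȳ_srs) = (1 − 4019/34626)·3020/4019 = 0.66421301.
deff = 0.55588065 / 0.66421301 = 0.8369.

0.8369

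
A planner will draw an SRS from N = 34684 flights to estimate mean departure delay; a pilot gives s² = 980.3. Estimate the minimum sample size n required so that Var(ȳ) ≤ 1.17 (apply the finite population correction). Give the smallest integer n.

Without fpc, n₀ = s²/D = 980.3/1.17 = 837.8632.
With fpc, (1 − n/N)·s²/n ≤ D requires n ≥ n₀/(1 + n₀/N) = 837.8632/(1 + 837.8632/34684) = 818.1003.
Rounding up, n = 819.

819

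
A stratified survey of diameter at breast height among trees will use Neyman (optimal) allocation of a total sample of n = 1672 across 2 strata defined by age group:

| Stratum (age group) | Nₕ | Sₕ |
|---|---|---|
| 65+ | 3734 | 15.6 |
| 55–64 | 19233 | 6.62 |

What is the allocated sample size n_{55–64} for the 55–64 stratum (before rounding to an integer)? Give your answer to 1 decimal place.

Neyman allocation: nₕ = n·NₕSₕ / Σⱼ NⱼSⱼ.
Σ NⱼSⱼ = 3734·15.6 + 19233·6.62 = 185572.86.
n_{55–64} = 1672·19233·6.62 / 185572.86 = 1147.2.

1147.2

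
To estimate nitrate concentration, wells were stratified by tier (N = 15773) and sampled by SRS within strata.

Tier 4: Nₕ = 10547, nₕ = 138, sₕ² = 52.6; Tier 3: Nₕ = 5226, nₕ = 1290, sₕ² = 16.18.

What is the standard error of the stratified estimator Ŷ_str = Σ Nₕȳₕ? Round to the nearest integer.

6489

Var(Ŷ_str) = Σₕ Nₕ²(1 − fₕ)sₕ²/nₕ.
Tier 4: 10547²·(1 − 138/10547)·52.6/138 = 4.18451 × 10^7.
Tier 3: 5226²·(1 − 1290/5226)·16.18/1290 = 257996.2.
Sum = 4.2103096 × 10^7.
SE = √(4.2103096 × 10^7) = 6489.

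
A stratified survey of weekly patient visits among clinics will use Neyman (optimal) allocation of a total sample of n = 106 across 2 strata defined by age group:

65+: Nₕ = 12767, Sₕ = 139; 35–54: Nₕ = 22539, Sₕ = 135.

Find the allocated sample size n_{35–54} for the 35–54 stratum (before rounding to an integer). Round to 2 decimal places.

66.95

Neyman allocation: nₕ = n·NₕSₕ / Σⱼ NⱼSⱼ.
Σ NⱼSⱼ = 12767·139 + 22539·135 = 4.817378 × 10^6.
n_{35–54} = 106·22539·135 / (4.817378 × 10^6) = 66.95.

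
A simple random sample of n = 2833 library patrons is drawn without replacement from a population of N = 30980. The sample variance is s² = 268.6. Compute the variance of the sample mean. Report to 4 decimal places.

Under SRS without replacement, Var(ȳ) = (1 − f)·s²/n with f = n/N = 2833/30980 = 0.09144609.
Var(ȳ) = (1 − 0.09144609)·268.6/2833 = 0.90855391·0.094811154 = 0.086141045.

0.0861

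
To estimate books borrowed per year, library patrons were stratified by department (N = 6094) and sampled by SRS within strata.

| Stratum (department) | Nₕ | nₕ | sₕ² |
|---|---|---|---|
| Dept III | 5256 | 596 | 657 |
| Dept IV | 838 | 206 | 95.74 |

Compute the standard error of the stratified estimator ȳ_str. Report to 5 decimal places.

0.85654

Var(ȳ_str) = Σₕ Wₕ²(1 − fₕ)sₕ²/nₕ with Wₕ = Nₕ/N, N = 6094.
Dept III: Wₕ = 0.86248769; term = 0.86248769²·(1 − 0.11339422)·657/596 = 0.72703528.
Dept IV: Wₕ = 0.13751231; term = 0.13751231²·(1 − 0.24582339)·95.74/206 = 0.0066279985.
Sum = 0.73366328.
SE = √(0.73366328) = 0.85654.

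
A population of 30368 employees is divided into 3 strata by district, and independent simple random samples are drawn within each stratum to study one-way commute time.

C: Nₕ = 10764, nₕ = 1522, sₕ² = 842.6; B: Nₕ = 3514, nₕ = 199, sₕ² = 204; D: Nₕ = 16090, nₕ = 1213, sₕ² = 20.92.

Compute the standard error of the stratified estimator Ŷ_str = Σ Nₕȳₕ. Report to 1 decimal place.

8434.7

Var(Ŷ_str) = Σₕ Nₕ²(1 − fₕ)sₕ²/nₕ.
C: 10764²·(1 − 1522/10764)·842.6/1522 = 5.5073979 × 10^7.
B: 3514²·(1 − 199/3514)·204/199 = 1.1941596 × 10^7.
D: 16090²·(1 − 1213/16090)·20.92/1213 = 4.1283099 × 10^6.
Sum = 7.1143885 × 10^7.
SE = √(7.1143885 × 10^7) = 8434.7.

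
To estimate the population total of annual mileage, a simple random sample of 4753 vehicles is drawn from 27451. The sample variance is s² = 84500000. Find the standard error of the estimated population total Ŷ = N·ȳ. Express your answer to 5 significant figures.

Var(Ŷ) = N²·Var(ȳ) = N²·(1 − n/N)·s²/n.
f = 4753/27451 = 0.17314488; Var(ȳ) = 0.82685512·84500000/4753 = 14700.033.
Var(Ŷ) = 27451² · 14700.033 = 1.1077319 × 10^13.
SE(Ŷ) = √(1.1077319 × 10^13) = 3.3283 × 10^6.

3.3283 × 10^6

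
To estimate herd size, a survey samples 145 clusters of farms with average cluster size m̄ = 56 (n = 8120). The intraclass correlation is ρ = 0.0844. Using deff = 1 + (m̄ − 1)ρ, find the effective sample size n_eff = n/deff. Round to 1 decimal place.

deff = 1 + (56 − 1)·0.0844 = 1 + 4.642 = 5.642.
n_eff = 8120 / 5.642 = 1439.2.

1439.2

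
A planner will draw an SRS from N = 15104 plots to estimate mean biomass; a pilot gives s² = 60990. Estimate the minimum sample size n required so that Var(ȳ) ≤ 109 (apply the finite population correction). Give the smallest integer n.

Without fpc, n₀ = s²/D = 60990/109 = 559.5413.
With fpc, (1 − n/N)·s²/n ≤ D requires n ≥ n₀/(1 + n₀/N) = 559.5413/(1 + 559.5413/15104) = 539.5531.
Rounding up, n = 540.

540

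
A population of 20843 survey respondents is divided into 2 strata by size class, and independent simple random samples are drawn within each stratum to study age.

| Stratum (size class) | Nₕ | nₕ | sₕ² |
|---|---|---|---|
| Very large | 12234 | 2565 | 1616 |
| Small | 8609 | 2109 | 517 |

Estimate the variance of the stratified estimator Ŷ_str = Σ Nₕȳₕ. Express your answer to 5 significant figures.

8.8243 × 10^7

Var(Ŷ_str) = Σₕ Nₕ²(1 − fₕ)sₕ²/nₕ.
Very large: 12234²·(1 − 2565/12234)·1616/2565 = 7.452535 × 10^7.
Small: 8609²·(1 − 2109/8609)·517/2109 = 1.371766 × 10^7.
Sum = 8.824301 × 10^7.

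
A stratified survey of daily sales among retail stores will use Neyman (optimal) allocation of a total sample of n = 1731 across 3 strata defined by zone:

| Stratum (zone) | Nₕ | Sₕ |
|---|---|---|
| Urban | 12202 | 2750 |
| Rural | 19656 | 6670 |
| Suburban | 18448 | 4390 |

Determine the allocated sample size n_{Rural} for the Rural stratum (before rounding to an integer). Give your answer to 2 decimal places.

923.86

Neyman allocation: nₕ = n·NₕSₕ / Σⱼ NⱼSⱼ.
Σ NⱼSⱼ = 12202·2750 + 19656·6670 + 18448·4390 = 2.4564774 × 10^8.
n_{Rural} = 1731·19656·6670 / (2.4564774 × 10^8) = 923.86.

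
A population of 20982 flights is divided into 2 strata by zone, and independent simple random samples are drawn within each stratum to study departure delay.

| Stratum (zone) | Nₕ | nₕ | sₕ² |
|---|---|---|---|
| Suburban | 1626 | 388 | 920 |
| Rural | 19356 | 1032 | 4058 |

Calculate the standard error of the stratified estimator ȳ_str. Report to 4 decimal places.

Var(ȳ_str) = Σₕ Wₕ²(1 − fₕ)sₕ²/nₕ with Wₕ = Nₕ/N, N = 20982.
Suburban: Wₕ = 0.07749500; term = 0.07749500²·(1 − 0.23862239)·920/388 = 0.010841853.
Rural: Wₕ = 0.92250500; term = 0.92250500²·(1 − 0.05331680)·4058/1032 = 3.167922.
Sum = 3.1787639.
SE = √(3.1787639) = 1.7829.

1.7829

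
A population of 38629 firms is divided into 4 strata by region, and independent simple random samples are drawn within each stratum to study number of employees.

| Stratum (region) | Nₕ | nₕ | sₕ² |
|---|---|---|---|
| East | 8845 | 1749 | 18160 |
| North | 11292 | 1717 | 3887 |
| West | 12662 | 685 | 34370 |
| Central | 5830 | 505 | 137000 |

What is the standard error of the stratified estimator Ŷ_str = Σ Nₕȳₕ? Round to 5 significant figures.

130110

Var(Ŷ_str) = Σₕ Nₕ²(1 − fₕ)sₕ²/nₕ.
East: 8845²·(1 − 1749/8845)·18160/1749 = 6.5168463 × 10^8.
North: 11292²·(1 − 1717/11292)·3887/1717 = 2.4476758 × 10^8.
West: 12662²·(1 − 685/12662)·34370/685 = 7.6092056 × 10^9.
Central: 5830²·(1 − 505/5830)·137000/505 = 8.4220411 × 10^9.
Sum = 1.6927699 × 10^10.
SE = √(1.6927699 × 10^10) = 130110.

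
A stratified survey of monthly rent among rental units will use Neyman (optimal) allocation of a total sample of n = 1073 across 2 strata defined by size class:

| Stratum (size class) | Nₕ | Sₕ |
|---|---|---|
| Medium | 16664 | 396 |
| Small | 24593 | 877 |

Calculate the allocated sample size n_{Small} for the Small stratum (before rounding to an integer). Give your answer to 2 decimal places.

821.62

Neyman allocation: nₕ = n·NₕSₕ / Σⱼ NⱼSⱼ.
Σ NⱼSⱼ = 16664·396 + 24593·877 = 2.8167005 × 10^7.
n_{Small} = 1073·24593·877 / (2.8167005 × 10^7) = 821.62.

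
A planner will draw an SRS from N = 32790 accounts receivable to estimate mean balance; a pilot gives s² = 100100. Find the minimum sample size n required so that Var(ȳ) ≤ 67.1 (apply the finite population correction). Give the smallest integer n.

1427

Without fpc, n₀ = s²/D = 100100/67.1 = 1491.8033.
With fpc, (1 − n/N)·s²/n ≤ D requires n ≥ n₀/(1 + n₀/N) = 1491.8033/(1 + 1491.8033/32790) = 1426.8861.
Rounding up, n = 1427.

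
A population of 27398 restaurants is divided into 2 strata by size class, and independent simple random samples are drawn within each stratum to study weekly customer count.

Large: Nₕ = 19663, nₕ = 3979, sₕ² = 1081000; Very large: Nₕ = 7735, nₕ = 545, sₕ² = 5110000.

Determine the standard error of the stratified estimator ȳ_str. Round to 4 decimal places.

28.3951

Var(ȳ_str) = Σₕ Wₕ²(1 − fₕ)sₕ²/nₕ with Wₕ = Nₕ/N, N = 27398.
Large: Wₕ = 0.71768012; term = 0.71768012²·(1 − 0.20235976)·1081000/3979 = 111.61451.
Very large: Wₕ = 0.28231988; term = 0.28231988²·(1 − 0.07045895)·5110000/545 = 694.66574.
Sum = 806.28025.
SE = √(806.28025) = 28.3951.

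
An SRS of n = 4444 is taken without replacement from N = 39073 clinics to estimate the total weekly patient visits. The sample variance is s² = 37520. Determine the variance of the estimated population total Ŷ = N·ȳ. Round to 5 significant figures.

Var(Ŷ) = N²·Var(ȳ) = N²·(1 − n/N)·s²/n.
f = 4444/39073 = 0.11373583; Var(ȳ) = 0.88626417·37520/4444 = 7.4825904.
Var(Ŷ) = 39073² · 7.4825904 = 1.1423666 × 10^10.

1.1424 × 10^10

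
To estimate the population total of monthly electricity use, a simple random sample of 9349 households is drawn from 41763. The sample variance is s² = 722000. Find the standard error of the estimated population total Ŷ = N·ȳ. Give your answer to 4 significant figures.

Var(Ŷ) = N²·Var(ȳ) = N²·(1 − n/N)·s²/n.
f = 9349/41763 = 0.22385844; Var(ȳ) = 0.77614156·722000/9349 = 59.939481.
Var(Ŷ) = 41763² · 59.939481 = 1.0454334 × 10^11.
SE(Ŷ) = √(1.0454334 × 10^11) = 323300.

323300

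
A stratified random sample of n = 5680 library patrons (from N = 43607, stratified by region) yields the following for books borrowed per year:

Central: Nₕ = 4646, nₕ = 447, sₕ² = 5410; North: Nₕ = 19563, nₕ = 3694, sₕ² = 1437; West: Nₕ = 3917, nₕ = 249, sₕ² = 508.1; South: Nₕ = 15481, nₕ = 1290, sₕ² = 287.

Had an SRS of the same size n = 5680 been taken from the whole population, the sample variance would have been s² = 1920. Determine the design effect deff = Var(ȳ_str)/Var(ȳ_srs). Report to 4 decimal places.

Var(ȳ_str) = Σ Wₕ²(1−fₕ)sₕ²/nₕ with Wₕ = Nₕ/43607:
  Central: (4646/43607)²·(1−447/4646)·5410/447 = 0.12416592
  North: (19563/43607)²·(1−3694/19563)·1437/3694 = 0.06350859
  West: (3917/43607)²·(1−249/3917)·508.1/249 = 0.015417726
  South: (15481/43607)²·(1−1290/15481)·287/1290 = 0.025703471
  → Var(ȳ_str) = 0.22879571.
Var(ȳ_srs) = (1 − 5680/43607)·1920/5680 = 0.29399854.
deff = 0.22879571 / 0.29399854 = 0.7782.

0.7782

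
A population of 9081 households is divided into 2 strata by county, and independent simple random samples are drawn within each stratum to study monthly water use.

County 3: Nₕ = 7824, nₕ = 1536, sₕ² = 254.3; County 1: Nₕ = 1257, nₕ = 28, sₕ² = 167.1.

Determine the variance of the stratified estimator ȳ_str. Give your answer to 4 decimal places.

Var(ȳ_str) = Σₕ Wₕ²(1 − fₕ)sₕ²/nₕ with Wₕ = Nₕ/N, N = 9081.
County 3: Wₕ = 0.86157912; term = 0.86157912²·(1 − 0.19631902)·254.3/1536 = 0.098770936.
County 1: Wₕ = 0.13842088; term = 0.13842088²·(1 − 0.02227526)·167.1/28 = 0.11179908.
Sum = 0.21057002.

0.2106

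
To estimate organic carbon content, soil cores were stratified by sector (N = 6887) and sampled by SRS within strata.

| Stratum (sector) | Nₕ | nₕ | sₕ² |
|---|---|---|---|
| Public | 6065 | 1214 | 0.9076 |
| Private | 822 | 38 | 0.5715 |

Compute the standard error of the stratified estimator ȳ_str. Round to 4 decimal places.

0.0258

Var(ȳ_str) = Σₕ Wₕ²(1 − fₕ)sₕ²/nₕ with Wₕ = Nₕ/N, N = 6887.
Public: Wₕ = 0.88064469; term = 0.88064469²·(1 − 0.20016488)·0.9076/1214 = 4.6374337 × 10^-4.
Private: Wₕ = 0.11935531; term = 0.11935531²·(1 − 0.04622871)·0.5715/38 = 2.0434328 × 10^-4.
Sum = 6.6808665 × 10^-4.
SE = √(6.6808665 × 10^-4) = 0.0258.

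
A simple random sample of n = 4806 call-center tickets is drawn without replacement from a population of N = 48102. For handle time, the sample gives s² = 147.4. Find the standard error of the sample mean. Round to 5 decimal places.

0.16615

Under SRS without replacement, Var(ȳ) = (1 − f)·s²/n with f = n/N = 4806/48102 = 0.09991269.
Var(ȳ) = (1 − 0.09991269)·147.4/4806 = 0.90008731·0.030669996 = 0.027605674.
SE(ȳ) = √(0.027605674) = 0.16615.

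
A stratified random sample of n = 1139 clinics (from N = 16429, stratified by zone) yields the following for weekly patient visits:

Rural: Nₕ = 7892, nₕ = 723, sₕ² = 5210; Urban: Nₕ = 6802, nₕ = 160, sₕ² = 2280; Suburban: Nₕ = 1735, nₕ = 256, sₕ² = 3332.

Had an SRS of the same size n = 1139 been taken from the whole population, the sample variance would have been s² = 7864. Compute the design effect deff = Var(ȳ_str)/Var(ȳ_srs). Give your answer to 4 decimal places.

Var(ȳ_str) = Σ Wₕ²(1−fₕ)sₕ²/nₕ with Wₕ = Nₕ/16429:
  Rural: (7892/16429)²·(1−723/7892)·5210/723 = 1.5105073
  Urban: (6802/16429)²·(1−160/6802)·2280/160 = 2.3852181
  Suburban: (1735/16429)²·(1−256/1735)·3332/256 = 0.12374009
  → Var(ȳ_str) = 4.0194655.
Var(ȳ_srs) = (1 − 1139/16429)·7864/1139 = 6.4256362.
deff = 4.0194655 / 6.4256362 = 0.6255.

0.6255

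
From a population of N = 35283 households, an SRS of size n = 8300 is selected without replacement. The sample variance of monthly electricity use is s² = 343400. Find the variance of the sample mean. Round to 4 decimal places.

Under SRS without replacement, Var(ȳ) = (1 − f)·s²/n with f = n/N = 8300/35283 = 0.23524077.
Var(ȳ) = (1 − 0.23524077)·343400/8300 = 0.76475923·41.373494 = 31.640761.

31.6408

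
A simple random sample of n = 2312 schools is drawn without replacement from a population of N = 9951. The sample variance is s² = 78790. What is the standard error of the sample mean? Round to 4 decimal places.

5.1148

Under SRS without replacement, Var(ȳ) = (1 − f)·s²/n with f = n/N = 2312/9951 = 0.23233846.
Var(ȳ) = (1 − 0.23233846)·78790/2312 = 0.76766154·34.07872 = 26.160923.
SE(ȳ) = √(26.160923) = 5.1148.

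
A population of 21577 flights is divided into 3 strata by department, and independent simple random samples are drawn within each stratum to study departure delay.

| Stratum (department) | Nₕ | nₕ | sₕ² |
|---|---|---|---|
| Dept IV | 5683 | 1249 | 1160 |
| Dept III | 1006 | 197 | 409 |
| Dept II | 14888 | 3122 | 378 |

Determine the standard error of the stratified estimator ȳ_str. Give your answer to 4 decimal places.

Var(ȳ_str) = Σₕ Wₕ²(1 − fₕ)sₕ²/nₕ with Wₕ = Nₕ/N, N = 21577.
Dept IV: Wₕ = 0.26338231; term = 0.26338231²·(1 − 0.21977829)·1160/1249 = 0.050267441.
Dept III: Wₕ = 0.04662372; term = 0.04662372²·(1 − 0.19582505)·409/197 = 0.0036292882.
Dept II: Wₕ = 0.68999398; term = 0.68999398²·(1 − 0.20969909)·378/3122 = 0.045555622.
Sum = 0.099452351.
SE = √(0.099452351) = 0.3154.

0.3154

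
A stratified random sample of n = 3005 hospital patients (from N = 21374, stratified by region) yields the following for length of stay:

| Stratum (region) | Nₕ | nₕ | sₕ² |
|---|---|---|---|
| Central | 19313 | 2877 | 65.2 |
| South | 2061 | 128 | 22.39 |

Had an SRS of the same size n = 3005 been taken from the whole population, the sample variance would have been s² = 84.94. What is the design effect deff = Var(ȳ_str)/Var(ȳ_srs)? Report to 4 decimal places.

Var(ȳ_str) = Σ Wₕ²(1−fₕ)sₕ²/nₕ with Wₕ = Nₕ/21374:
  Central: (19313/21374)²·(1−2877/19313)·65.2/2877 = 0.015746426
  South: (2061/21374)²·(1−128/2061)·22.39/128 = 0.0015253951
  → Var(ȳ_str) = 0.017271821.
Var(ȳ_srs) = (1 − 3005/21374)·84.94/3005 = 0.024292236.
deff = 0.017271821 / 0.024292236 = 0.7110.

0.7110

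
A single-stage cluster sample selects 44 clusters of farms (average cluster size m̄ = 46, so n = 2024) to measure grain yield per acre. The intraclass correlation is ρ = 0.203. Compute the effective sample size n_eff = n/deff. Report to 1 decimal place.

deff = 1 + (46 − 1)·0.203 = 1 + 9.135 = 10.135.
n_eff = 2024 / 10.135 = 199.7.

199.7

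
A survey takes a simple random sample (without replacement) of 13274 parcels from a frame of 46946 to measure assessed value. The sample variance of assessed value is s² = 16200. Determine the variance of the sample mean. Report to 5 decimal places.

Under SRS without replacement, Var(ȳ) = (1 − f)·s²/n with f = n/N = 13274/46946 = 0.28275039.
Var(ȳ) = (1 − 0.28275039)·16200/13274 = 0.71724961·1.2204309 = 0.87535359.

0.87535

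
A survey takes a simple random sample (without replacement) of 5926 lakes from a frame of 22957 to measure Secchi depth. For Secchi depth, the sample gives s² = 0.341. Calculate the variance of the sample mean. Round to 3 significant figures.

4.27 × 10^-5

Under SRS without replacement, Var(ȳ) = (1 − f)·s²/n with f = n/N = 5926/22957 = 0.25813477.
Var(ȳ) = (1 − 0.25813477)·0.341/5926 = 0.74186523·5.7543031 × 10^-5 = 4.2689174 × 10^-5.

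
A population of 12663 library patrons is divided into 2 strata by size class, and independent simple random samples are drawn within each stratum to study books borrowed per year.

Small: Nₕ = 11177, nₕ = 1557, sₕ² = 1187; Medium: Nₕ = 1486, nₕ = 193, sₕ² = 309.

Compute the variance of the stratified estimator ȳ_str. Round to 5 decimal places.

Var(ȳ_str) = Σₕ Wₕ²(1 − fₕ)sₕ²/nₕ with Wₕ = Nₕ/N, N = 12663.
Small: Wₕ = 0.88265024; term = 0.88265024²·(1 − 0.13930393)·1187/1557 = 0.51119808.
Medium: Wₕ = 0.11734976; term = 0.11734976²·(1 − 0.12987887)·309/193 = 0.019184271.
Sum = 0.53038235.

0.53038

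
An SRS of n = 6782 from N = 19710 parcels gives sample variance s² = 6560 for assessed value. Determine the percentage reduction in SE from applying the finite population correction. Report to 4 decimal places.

f = n/N = 6782/19710 = 0.34408929.
SE_no-fpc = √(s²/n) = 0.98349697; SE_fpc = √((1−f)s²/n) = 0.79651762.
Ratio = √(1−f) = 0.80988314. Reduction = 100·(1 − 0.80988314) = 19.0117%.

19.0117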